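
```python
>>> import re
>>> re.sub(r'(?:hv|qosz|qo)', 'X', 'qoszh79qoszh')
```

'Xh79Xh'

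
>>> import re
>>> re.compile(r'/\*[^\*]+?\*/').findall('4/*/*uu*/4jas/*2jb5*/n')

['/*uu*/', '/*2jb5*/']

Walking the string: at [3:9] → '/*uu*/'; at [13:21] → '/*2jb5*/'.
With no groups in the pattern, `findall` gives back each whole match — 2 here.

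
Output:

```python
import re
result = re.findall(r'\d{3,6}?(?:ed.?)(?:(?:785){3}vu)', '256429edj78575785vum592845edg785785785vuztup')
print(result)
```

This matches 3 to 6 of a digit (lazy); then the literal 'ed', then optionally any character (non-capturing group); then the literal '785' repeated 3 times, then the literal 'vu' (non-capturing group).
No capturing groups, so `findall` returns the 1 full match string.

['592845edg785785785vu']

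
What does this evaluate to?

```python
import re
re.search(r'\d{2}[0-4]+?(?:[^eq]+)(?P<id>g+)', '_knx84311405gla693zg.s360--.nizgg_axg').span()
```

The pattern matches exactly 2 of a digit, then one or more of a character in [0-4] (lazy); then one or more of any character except [eq] (non-capturing group); then one or more of a literal 'g' (captured as 'id').
`re.search` scans for the first position where the pattern succeeds.
The match spans [4:37] → '84311405gla693zg.s360--.nizgg_axg'.
Captured: group 1 = 'g'.

(4, 37)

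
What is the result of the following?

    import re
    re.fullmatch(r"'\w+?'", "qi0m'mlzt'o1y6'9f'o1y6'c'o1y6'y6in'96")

`fullmatch` succeeds only if the pattern covers the string from start to end.
Here there's no way to consume every character, so the call returns None.

None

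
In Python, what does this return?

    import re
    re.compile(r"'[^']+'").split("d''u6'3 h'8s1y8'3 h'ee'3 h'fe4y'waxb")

["d'", '3 h', '3 h', '3 h', 'waxb']

Matches to split on: at [2:6] → "'u6'"; at [9:16] → "'8s1y8'"; at [19:23] → "'ee'"; at [26:32] → "'fe4y'".
Splitting on the pattern gives 5 pieces.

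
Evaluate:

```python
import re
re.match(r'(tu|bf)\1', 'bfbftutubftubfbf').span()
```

(0, 4)

`re.match` won't scan ahead — the pattern has to work from the very first character.
The match spans [0:4] → 'bfbf'.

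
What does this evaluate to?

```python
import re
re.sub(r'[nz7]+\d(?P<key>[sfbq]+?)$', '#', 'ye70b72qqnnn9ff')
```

'ye70b72qq#'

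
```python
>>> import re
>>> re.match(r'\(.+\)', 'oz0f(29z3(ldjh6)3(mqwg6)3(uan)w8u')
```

None

With `match`, the pattern is implicitly anchored at the beginning.
Here the string doesn't start with a match, so the call returns None.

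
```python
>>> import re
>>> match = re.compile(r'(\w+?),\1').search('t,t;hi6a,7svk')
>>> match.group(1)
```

't'

The match spans [0:3] → 't,t'.
Captured: group 1 = 't'.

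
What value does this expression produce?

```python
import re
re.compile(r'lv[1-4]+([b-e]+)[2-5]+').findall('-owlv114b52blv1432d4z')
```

The pattern matches the literal 'lv', then one or more of a character in [1-4]; then one or more of a character in [b-e] (captured); then one or more of a character in [2-5].
Scanning left to right: at [3:11] match 'lv114b52', group 1 = 'b'; at [12:20] match 'lv1432d4', group 1 = 'd'.
One capturing group, so `findall` returns just the captured substring from each match — 2 in all.

['b', 'd']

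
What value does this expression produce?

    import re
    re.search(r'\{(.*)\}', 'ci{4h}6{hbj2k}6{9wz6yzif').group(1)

'4h}6{hbj2k'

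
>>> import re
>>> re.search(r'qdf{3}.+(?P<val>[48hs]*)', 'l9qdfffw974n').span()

(2, 12)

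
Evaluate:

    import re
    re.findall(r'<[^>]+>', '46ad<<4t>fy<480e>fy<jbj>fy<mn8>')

['<<4t>', '<480e>', '<jbj>', '<mn8>']

Matches: at [4:9] → '<<4t>'; at [11:17] → '<480e>'; at [19:24] → '<jbj>'; at [26:31] → '<mn8>'.
With no groups in the pattern, `findall` gives back each whole match — 4 here.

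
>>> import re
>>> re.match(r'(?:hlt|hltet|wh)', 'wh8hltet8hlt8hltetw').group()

`re.match` won't scan ahead — the pattern has to work from the very first character.
The match spans [0:2] → 'wh'.

'wh'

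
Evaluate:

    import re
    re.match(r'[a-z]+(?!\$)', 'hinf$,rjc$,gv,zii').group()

`re.match` only tries the pattern at the start of the string.
The match spans [0:3] → 'hin'.

'hin'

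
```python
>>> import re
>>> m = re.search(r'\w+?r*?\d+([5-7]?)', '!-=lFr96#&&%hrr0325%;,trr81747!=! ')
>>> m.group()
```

This matches one or more of a word character (lazy), then zero or more of the literal 'r' (lazy); then one or more of a digit; then optionally a character in [5-7] (captured).
The match spans [3:8] → 'lFr96'.

'lFr96'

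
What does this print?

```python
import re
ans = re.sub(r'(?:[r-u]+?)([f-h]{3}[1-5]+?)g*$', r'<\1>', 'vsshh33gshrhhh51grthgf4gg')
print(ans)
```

vsshh33gshrhhh51g<hgf4>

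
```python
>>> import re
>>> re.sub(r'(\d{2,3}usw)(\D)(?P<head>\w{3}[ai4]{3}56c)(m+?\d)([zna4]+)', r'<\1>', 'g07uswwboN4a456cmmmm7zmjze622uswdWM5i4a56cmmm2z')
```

The pattern matches 2 to 3 of a digit, then the literal 'usw' (captured); then a non-digit (captured); then exactly 3 of a word character, then exactly 3 of one of [ai4], then the literal '56c' (captured as 'head'); then one or more of a literal 'm' (lazy), then a digit (captured); then one or more of one of [zna4] (captured).
Matches: at [1:22] → '07uswwboN4a456cmmmm7z'; at [26:47] → '622uswdWM5i4a56cmmm2z'.
`\1` in the replacement pulls in group 1's text for each match.

'g<07usw>mjze<622usw>'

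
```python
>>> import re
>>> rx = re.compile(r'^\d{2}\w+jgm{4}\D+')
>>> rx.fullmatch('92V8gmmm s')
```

None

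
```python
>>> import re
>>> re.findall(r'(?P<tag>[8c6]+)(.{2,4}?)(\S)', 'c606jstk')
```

[('c6', '06', 'j')]

This matches one or more of one of [8c6] (captured as 'tag'); then 2 to 4 of any character (lazy) (captured); then a non-whitespace character (captured).
Scanning left to right: at [0:5] match 'c606j', groups = ('c6', '06', 'j').
`findall` packs the 3 group values into a tuple for every match.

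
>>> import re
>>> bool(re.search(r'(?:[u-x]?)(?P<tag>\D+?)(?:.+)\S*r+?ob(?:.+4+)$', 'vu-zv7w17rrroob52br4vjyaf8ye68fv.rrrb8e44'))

False

The pattern matches optionally a character in [u-x] (non-capturing group); then one or more of a non-digit (lazy) (captured as 'tag'); then one or more of any character (non-capturing group); then zero or more of a non-whitespace character, then one or more of the literal 'r' (lazy), then the literal 'ob'; then one or more of any character, then one or more of a literal '4' (non-capturing group); then anchored at the end.
Unlike `match`, `search` isn't anchored — it looks for the pattern anywhere in the string.
Here no position works, so the call returns None, and `bool(None)` is False.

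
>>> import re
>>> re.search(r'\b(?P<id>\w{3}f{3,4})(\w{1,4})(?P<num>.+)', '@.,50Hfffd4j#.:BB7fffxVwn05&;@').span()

(3, 30)

The pattern matches a word boundary (`\b`, zero-width); then exactly 3 of a word character, then 3 to 4 of a literal 'f' (captured as 'id'); then 1 to 4 of a word character (captured); then one or more of any character (captured as 'num').
Unlike `match`, `search` isn't anchored — it looks for the pattern anywhere in the string.
The match spans [3:30] → '50Hfffd4j#.:BB7fffxVwn05&;@'.
Captured: group 1 = '50Hfff', group 2 = 'd4j', group 3 = '#.:BB7fffxVwn05&;@'.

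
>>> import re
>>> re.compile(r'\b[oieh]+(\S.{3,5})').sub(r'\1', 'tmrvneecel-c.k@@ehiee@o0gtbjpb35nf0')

Pattern: a word boundary (`\b`, zero-width); then one or more of one of [oieh]; then a non-whitespace character, then 3 to 5 of any character (captured).
`\1` in the replacement pulls in group 1's text for each match.

'tmrvneecel-c.k@@@o0gtbjpb35nf0'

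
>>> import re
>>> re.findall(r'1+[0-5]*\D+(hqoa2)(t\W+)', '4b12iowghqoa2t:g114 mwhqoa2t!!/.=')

[('hqoa2', 't:'), ('hqoa2', 't!!/.=')]

Pattern: one or more of a literal '1'; then zero or more of a character in [0-5], then one or more of a non-digit; then the literal 'hq', then the literal 'oa2' (captured); then the literal 't', then one or more of a non-word character (captured).
With 2 capturing groups, `findall` returns a 2-tuple per match.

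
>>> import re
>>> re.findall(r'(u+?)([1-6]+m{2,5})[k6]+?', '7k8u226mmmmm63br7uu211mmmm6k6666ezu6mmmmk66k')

The pattern matches one or more of a literal 'u' (lazy) (captured); then one or more of a character in [1-6], then 2 to 5 of the literal 'm' (captured); then one or more of one of [k6] (lazy).
Walking the string: at [3:13] match 'u226mmmmm6', groups = ('u', '226mmmmm'); at [17:27] match 'uu211mmmm6', groups = ('uu', '211mmmm'); at [34:41] match 'u6mmmmk', groups = ('u', '6mmmm').
`findall` packs the 2 group values into a tuple for every match.

[('u', '226mmmmm'), ('uu', '211mmmm'), ('u', '6mmmm')]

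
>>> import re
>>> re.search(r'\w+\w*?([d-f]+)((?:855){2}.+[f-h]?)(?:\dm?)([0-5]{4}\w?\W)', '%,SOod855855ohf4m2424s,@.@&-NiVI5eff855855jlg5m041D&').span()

(2, 23)

Pattern: one or more of a word character; then zero or more of a word character (lazy); then one or more of a character in [d-f] (captured); then the literal '855' repeated 2 times, then one or more of any character, then optionally a character in [f-h] (captured); then a digit, then optionally the literal 'm' (non-capturing group); then exactly 4 of a character in [0-5], then optionally a word character, then a non-word character (captured).
Unlike `match`, `search` isn't anchored — it looks for the pattern anywhere in the string.
The match spans [2:23] → 'SOod855855ohf4m2424s,'.
Captured: group 1 = 'd', group 2 = '855855ohf', group 3 = '2424s,'.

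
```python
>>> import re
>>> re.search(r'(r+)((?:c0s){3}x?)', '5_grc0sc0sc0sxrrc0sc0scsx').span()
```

The pattern matches one or more of a literal 'r' (captured); then the literal 'c0s' repeated 3 times, then optionally the literal 'x' (captured).
`search` walks the string left to right and returns the first match it finds.
The match spans [3:14] → 'rc0sc0sc0sx'.
Captured: group 1 = 'r', group 2 = 'c0sc0sc0sx'.

(3, 14)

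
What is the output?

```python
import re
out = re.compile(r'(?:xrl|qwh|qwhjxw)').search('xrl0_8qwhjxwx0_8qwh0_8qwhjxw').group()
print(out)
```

The match spans [0:3] → 'xrl'.

xrl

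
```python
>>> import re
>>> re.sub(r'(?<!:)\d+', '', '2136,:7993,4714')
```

',:7,'

The negative lookahead/lookbehind blocks any match where the forbidden context is present.
Matches: at [0:4] → '2136'; at [7:10] → '993'; at [11:15] → '4714'.
`sub` substitutes '' at each match site.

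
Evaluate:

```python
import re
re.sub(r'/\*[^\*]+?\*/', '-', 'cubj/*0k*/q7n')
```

Each match is replaced by '-'.

'cubj-q7n'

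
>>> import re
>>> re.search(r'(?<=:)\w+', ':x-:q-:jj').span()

(1, 2)

Because the assertion is zero-width, the text it checks is not consumed and won't appear in the result.
Unlike `match`, `search` isn't anchored — it looks for the pattern anywhere in the string.
The match spans [1:2] → 'x'.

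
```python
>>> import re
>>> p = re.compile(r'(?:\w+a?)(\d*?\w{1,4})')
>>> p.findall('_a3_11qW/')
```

['W']

The pattern matches one or more of a word character, then optionally the literal 'a' (non-capturing group); then zero or more of a digit (lazy), then 1 to 4 of a word character (captured).
With a single group, `findall` returns only what that group captured — 1 item.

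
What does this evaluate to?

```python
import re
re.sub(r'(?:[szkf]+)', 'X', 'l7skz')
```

Pattern: one or more of one of [szkf] (non-capturing group).
Each match is replaced by 'X'.

'l7X'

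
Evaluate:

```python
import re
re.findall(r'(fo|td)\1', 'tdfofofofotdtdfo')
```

The backreference `\1` re-matches whatever the first group consumed, character for character.
Scanning left to right: at [2:6] match 'fofo', group 1 = 'fo'; at [6:10] match 'fofo', group 1 = 'fo'; at [10:14] match 'tdtd', group 1 = 'td'.
One capturing group, so `findall` returns just the captured substring from each match — 3 in all.

['fo', 'fo', 'td']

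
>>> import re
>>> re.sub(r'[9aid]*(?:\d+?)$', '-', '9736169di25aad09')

Pattern: zero or more of one of [9aid]; then one or more of a digit (lazy) (non-capturing group); then anchored at the end.
Matches: at [11:16] → 'aad09'.
Every occurrence is swapped for '-'.

'9736169di25-'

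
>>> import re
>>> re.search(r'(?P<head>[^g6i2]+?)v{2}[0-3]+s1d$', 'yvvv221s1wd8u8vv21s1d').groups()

This matches one or more of any character except [g6i2] (lazy) (captured as 'head'); then exactly 2 of the literal 'v', then one or more of a character in [0-3], then the literal 's1d'; then anchored at the end.
`search` walks the string left to right and returns the first match it finds.
The match spans [6:21] → '1s1wd8u8vv21s1d'.
Captured: group 1 = '1s1wd8u8'.

('1s1wd8u8',)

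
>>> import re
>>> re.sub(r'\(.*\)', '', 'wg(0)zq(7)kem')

'wgkem'

Every occurrence is swapped for ''.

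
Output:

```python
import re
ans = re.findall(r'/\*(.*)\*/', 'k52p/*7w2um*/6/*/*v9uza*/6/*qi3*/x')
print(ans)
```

['7w2um*/6/*/*v9uza*/6/*qi3']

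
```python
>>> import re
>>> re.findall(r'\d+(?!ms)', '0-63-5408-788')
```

Because the assertion is negative and zero-width, positions next to the forbidden text are skipped.
Walking the string: at [0:1] → '0'; at [2:4] → '63'; at [5:9] → '5408'; at [10:13] → '788'.
Since nothing is captured, `findall` lists the 4 matched substrings directly.

['0', '63', '5408', '788']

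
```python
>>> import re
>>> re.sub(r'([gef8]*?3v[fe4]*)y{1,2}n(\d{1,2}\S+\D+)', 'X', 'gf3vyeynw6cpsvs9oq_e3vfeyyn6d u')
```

Pattern: zero or more of one of [gef8] (lazy), then the literal '3v', then zero or more of one of [fe4] (captured); then 1 to 2 of the literal 'y', then the literal 'n'; then 1 to 2 of a digit, then one or more of a non-whitespace character, then one or more of a non-digit (captured).
Matches: at [19:31] → 'e3vfeyyn6d u'.
Each match is replaced by 'X'.

'gf3vyeynw6cpsvs9oq_X'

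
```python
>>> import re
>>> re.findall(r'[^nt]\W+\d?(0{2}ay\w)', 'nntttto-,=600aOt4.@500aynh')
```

['00ayn']

This matches any character except [nt], then one or more of a non-word character, then optionally a digit; then exactly 2 of a literal '0', then the literal 'ay', then a word character (captured).
One capturing group, so `findall` returns just the captured substring from the one match — 1 in all.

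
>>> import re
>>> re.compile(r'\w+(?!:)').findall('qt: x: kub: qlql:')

`(?!…)`/`(?<!…)` only lets a position through if the neighbouring text does NOT match; no characters are consumed.
Walking the string: at [0:1] → 'q'; at [7:9] → 'ku'; at [12:15] → 'qlq'.
With no groups in the pattern, `findall` gives back each whole match — 3 here.

['q', 'ku', 'qlq']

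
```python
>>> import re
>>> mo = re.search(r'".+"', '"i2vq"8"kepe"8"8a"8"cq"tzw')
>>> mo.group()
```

`re.search` scans for the first position where the pattern succeeds.
The match spans [0:23] → '"i2vq"8"kepe"8"8a"8"cq"'.

'"i2vq"8"kepe"8"8a"8"cq"'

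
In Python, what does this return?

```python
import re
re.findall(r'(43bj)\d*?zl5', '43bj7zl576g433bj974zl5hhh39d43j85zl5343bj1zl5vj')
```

['43bj', '43bj']

This matches the literal '4', then the literal '3bj' (captured); then zero or more of a digit (lazy), then the literal 'zl5'.
With a single group, `findall` returns only what that group captured — 2 items.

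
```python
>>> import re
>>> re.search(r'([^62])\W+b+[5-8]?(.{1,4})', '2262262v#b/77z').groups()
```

('v', '/77z')

This matches any character except [62] (captured); then one or more of a non-word character, then one or more of the literal 'b', then optionally a character in [5-8]; then 1 to 4 of any character (captured).
Unlike `match`, `search` isn't anchored — it looks for the pattern anywhere in the string.
The match spans [7:14] → 'v#b/77z'.
Captured: group 1 = 'v', group 2 = '/77z'.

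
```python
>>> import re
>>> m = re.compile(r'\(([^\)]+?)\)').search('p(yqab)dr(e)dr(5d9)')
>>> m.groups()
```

('yqab',)

`re.search` tries every starting position until one works.
The match spans [1:7] → '(yqab)'.
Captured: group 1 = 'yqab'.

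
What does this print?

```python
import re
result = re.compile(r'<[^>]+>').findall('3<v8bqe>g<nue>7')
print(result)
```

Matches: at [1:8] → '<v8bqe>'; at [9:14] → '<nue>'.
Since nothing is captured, `findall` lists the 2 matched substrings directly.

['<v8bqe>', '<nue>']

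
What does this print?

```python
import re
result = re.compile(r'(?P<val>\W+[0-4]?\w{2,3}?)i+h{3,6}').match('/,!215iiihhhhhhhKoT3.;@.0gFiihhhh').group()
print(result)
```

/,!215iiihhhhhh

The pattern matches one or more of a non-word character, then optionally a character in [0-4], then 2 to 3 of a word character (lazy) (captured as 'val'); then one or more of a literal 'i'; then 3 to 6 of a literal 'h'.
With `match`, the pattern is implicitly anchored at the beginning.
The match spans [0:15] → '/,!215iiihhhhhh'.
Captured: group 1 = '/,!215'.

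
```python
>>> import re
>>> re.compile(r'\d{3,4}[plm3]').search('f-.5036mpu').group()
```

'5036m'

The pattern matches 3 to 4 of a digit; then one of [plm3].
`search` walks the string left to right and returns the first match it finds.
The match spans [3:8] → '5036m'.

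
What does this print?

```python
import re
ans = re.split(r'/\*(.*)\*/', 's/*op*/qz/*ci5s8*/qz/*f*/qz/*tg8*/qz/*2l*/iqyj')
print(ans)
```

['s', 'op*/qz/*ci5s8*/qz/*f*/qz/*tg8*/qz/*2l', 'iqyj']

Matches to split on: at [1:42] → '/*op*/qz/*ci5s8*/qz/*f*/qz/*tg8*/qz/*2l*/'.
The group in the pattern means `split` returns the separators' captures alongside the pieces.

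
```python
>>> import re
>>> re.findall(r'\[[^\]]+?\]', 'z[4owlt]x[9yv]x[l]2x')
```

No capturing groups, so `findall` returns the 3 full match strings.

['[4owlt]', '[9yv]', '[l]']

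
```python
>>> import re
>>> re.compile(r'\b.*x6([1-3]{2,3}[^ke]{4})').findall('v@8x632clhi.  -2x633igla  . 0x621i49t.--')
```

['21i49t']

The pattern matches a word boundary (`\b`, zero-width); then zero or more of any character, then the literal 'x6'; then 2 to 3 of a character in [1-3], then exactly 4 of any character except [ke] (captured).
Matches: at [0:37] match 'v@8x632clhi.  -2x633igla  . 0x621i49t', group 1 = '21i49t'.
One capturing group, so `findall` returns just the captured substring from the one match — 1 in all.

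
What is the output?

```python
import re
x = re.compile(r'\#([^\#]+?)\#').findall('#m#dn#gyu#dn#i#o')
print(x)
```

['m', 'gyu', 'i']

Because there's exactly one group, `findall` drops the full match and keeps group 1 from each hit.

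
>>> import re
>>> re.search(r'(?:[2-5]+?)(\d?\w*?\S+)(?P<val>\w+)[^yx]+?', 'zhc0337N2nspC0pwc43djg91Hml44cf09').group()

'337N2nspC0pwc43djg91Hml44cf09'

The pattern matches one or more of a character in [2-5] (lazy) (non-capturing group); then optionally a digit, then zero or more of a word character (lazy), then one or more of a non-whitespace character (captured); then one or more of a word character (captured as 'val'); then one or more of any character except [yx] (lazy).
The match spans [4:33] → '337N2nspC0pwc43djg91Hml44cf09'.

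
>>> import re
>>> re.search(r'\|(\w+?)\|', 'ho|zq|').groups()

The match spans [2:6] → '|zq|'.
Captured: group 1 = 'zq'.

('zq',)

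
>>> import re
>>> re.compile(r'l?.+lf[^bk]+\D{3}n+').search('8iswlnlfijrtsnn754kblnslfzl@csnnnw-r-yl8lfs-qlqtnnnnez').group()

Pattern: optionally a literal 'l', then one or more of any character; then the literal 'lf', then one or more of any character except [bk]; then exactly 3 of a non-digit, then one or more of a literal 'n'.
`re.search` scans for the first position where the pattern succeeds.
The match spans [0:52] → '8iswlnlfijrtsnn754kblnslfzl@csnnnw-r-yl8lfs-qlqtnnnn'.

'8iswlnlfijrtsnn754kblnslfzl@csnnnw-r-yl8lfs-qlqtnnnn'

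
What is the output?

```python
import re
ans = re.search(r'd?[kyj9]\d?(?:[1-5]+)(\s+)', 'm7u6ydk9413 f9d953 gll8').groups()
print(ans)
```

(' ',)

Pattern: optionally the literal 'd', then one of [kyj9], then optionally a digit; then one or more of a character in [1-5] (non-capturing group); then one or more of whitespace (captured).
`re.search` scans for the first position where the pattern succeeds.
The match spans [5:12] → 'dk9413 '.
Captured: group 1 = ' '.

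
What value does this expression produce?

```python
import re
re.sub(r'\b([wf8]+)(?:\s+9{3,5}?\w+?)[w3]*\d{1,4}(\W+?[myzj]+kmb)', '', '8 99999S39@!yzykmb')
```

Pattern: a word boundary (`\b`, zero-width); then one or more of one of [wf8] (captured); then one or more of whitespace, then 3 to 5 of a literal '9' (lazy), then one or more of a word character (lazy) (non-capturing group); then zero or more of one of [w3], then 1 to 4 of a digit; then one or more of a non-word character (lazy), then one or more of one of [myzj], then the literal 'kmb' (captured).
Matches: at [0:18] → '8 99999S39@!yzykmb'.
`sub` substitutes '' at each match site.

''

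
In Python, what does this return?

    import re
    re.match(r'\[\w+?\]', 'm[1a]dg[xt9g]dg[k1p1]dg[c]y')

None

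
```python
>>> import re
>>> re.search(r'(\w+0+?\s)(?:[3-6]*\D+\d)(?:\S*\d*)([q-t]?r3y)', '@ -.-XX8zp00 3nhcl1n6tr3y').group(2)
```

'r3y'

The match spans [5:25] → 'XX8zp00 3nhcl1n6tr3y'.
Captured: group 1 = 'XX8zp00 ', group 2 = 'r3y'.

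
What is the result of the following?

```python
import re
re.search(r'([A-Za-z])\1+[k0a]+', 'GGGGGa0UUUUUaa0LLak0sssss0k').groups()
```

The match spans [0:7] → 'GGGGGa0'.
Captured: group 1 = 'G'.

('G',)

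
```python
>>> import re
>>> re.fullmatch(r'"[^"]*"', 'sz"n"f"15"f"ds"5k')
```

None

`re.fullmatch` is like wrapping the pattern in `^…$` (in single-line mode).
Here there's no way to consume every character, so the call returns None.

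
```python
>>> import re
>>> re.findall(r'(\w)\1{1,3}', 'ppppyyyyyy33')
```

The backreference `\1` re-matches whatever the first group consumed, character for character.
Matches: at [0:4] match 'pppp', group 1 = 'p'; at [4:8] match 'yyyy', group 1 = 'y'; at [8:10] match 'yy', group 1 = 'y'; at [10:12] match '33', group 1 = '3'.
One capturing group, so `findall` returns just the captured substring from each match — 4 in all.

['p', 'y', 'y', '3']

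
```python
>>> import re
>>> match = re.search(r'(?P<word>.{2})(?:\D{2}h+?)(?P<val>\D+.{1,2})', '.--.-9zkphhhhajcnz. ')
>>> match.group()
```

The pattern matches exactly 2 of any character (captured as 'word'); then exactly 2 of a non-digit, then one or more of the literal 'h' (lazy) (non-capturing group); then one or more of a non-digit, then 1 to 2 of any character (captured as 'val').
`re.search` tries every starting position until one works.
The match spans [5:20] → '9zkphhhhajcnz. '.
Captured: group 1 = '9z', group 2 = 'hhhajcnz. '.

'9zkphhhhajcnz. '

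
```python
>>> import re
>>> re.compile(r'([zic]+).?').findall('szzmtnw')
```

['zz']

The pattern matches one or more of one of [zic] (captured); then optionally any character.
Walking the string: at [1:4] match 'zzm', group 1 = 'zz'.
`findall` collects group 1 from the one match (1 total).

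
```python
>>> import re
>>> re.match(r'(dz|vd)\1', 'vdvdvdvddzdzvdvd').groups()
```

`\1` has to match the exact text group 1 already captured.
`match` is anchored at position 0; if the pattern doesn't fit there, it returns None.
The match spans [0:4] → 'vdvd'.
Captured: group 1 = 'vd'.

('vd',)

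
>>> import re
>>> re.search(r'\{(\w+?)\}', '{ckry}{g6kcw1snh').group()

'{ckry}'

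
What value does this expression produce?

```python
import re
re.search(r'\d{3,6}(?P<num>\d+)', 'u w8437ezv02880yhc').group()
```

'8437'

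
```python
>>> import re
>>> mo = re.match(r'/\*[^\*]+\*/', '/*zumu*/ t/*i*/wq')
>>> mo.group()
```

`re.match` only tries the pattern at the start of the string.
The match spans [0:8] → '/*zumu*/'.

'/*zumu*/'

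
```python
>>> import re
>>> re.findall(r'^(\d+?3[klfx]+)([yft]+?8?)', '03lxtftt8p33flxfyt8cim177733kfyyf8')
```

[('03lx', 't')]

This matches anchored at the start of the string; then one or more of a digit (lazy), then a literal '3', then one or more of one of [klfx] (captured); then one or more of one of [yft] (lazy), then optionally a literal '8' (captured).
Because the quantifier is non-greedy, it stops expanding at the earliest point where the rest of the pattern can succeed.
Walking the string: at [0:5] match '03lxt', groups = ('03lx', 't').
`findall` packs the 2 group values into a tuple for every match.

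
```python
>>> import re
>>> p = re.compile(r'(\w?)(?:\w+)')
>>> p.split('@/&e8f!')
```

Pattern: optionally a word character (captured); then one or more of a word character (non-capturing group).
Matches to split on: at [3:6] → 'e8f'.
The group in the pattern means `split` returns the separators' captures alongside the pieces.

['@/&', 'e', '!']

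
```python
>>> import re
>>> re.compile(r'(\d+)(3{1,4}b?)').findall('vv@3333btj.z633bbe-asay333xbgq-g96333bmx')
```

[('333', '3b'), ('63', '3b'), ('33', '3'), ('9633', '3b')]

The pattern matches one or more of a digit (captured); then 1 to 4 of the literal '3', then optionally the literal 'b' (captured).
Walking the string: at [3:8] match '3333b', groups = ('333', '3b'); at [12:16] match '633b', groups = ('63', '3b'); at [23:26] match '333', groups = ('33', '3'); at [32:38] match '96333b', groups = ('9633', '3b').
`findall` packs the 2 group values into a tuple for every match.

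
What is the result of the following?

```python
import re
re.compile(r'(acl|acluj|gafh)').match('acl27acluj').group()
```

'acl'

`match` is anchored at position 0; if the pattern doesn't fit there, it returns None.
The match spans [0:3] → 'acl'.
Captured: group 1 = 'acl'.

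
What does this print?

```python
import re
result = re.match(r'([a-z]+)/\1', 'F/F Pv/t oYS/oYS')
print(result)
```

None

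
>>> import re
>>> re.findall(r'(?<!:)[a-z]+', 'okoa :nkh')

['okoa', 'kh']

The negative lookahead/lookbehind blocks any match where the forbidden context is present.
Scanning left to right: at [0:4] → 'okoa'; at [7:9] → 'kh'.
With no groups in the pattern, `findall` gives back each whole match — 2 here.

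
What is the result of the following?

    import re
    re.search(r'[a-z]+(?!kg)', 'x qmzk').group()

'x'

`(?!…)`/`(?<!…)` only lets a position through if the neighbouring text does NOT match; no characters are consumed.
The match spans [0:1] → 'x'.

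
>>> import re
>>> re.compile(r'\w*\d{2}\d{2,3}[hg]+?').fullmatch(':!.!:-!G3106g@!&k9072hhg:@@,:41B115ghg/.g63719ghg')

None

For `fullmatch`, every character of the input must be accounted for by the pattern.
Here the string isn't matched end-to-end, so the call returns None.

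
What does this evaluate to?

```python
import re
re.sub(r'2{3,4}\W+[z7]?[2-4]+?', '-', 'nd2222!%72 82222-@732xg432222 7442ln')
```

A `+?`/`*?`/`{m,n}?` starts at its minimum and grows only as far as needed for what follows to match.
`sub` substitutes '-' at each match site.

'nd- 8-2xg43-42ln'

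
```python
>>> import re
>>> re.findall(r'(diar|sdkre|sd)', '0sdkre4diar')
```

The regex engine tests alternatives in the order written; an earlier branch that matches wins even if a later one would match more.
One capturing group, so `findall` returns just the captured substring from each match — 2 in all.

['sdkre', 'diar']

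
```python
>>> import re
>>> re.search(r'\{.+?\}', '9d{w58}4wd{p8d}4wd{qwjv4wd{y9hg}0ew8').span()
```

Because the quantifier is non-greedy, it stops expanding at the earliest point where the rest of the pattern can succeed.
The match spans [2:7] → '{w58}'.

(2, 7)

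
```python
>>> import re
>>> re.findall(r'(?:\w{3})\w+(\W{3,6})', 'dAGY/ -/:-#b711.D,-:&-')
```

This matches exactly 3 of a word character (non-capturing group); then one or more of a word character; then 3 to 6 of a non-word character (captured).
Walking the string: at [0:10] match 'dAGY/ -/:-', group 1 = '/ -/:-'.
Because there's exactly one group, `findall` drops the full match and keeps group 1 from the one hit.

['/ -/:-']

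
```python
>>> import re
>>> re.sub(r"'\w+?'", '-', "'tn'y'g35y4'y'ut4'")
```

'-y-y-'

Matches: at [0:4] → "'tn'"; at [5:12] → "'g35y4'"; at [13:18] → "'ut4'".
Each match is replaced by '-'.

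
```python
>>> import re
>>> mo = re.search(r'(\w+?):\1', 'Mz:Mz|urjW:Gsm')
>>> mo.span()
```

A backreference is literal: `\1` must see the identical characters the first group matched.
`search` walks the string left to right and returns the first match it finds.
The match spans [0:5] → 'Mz:Mz'.
Captured: group 1 = 'Mz'.

(0, 5)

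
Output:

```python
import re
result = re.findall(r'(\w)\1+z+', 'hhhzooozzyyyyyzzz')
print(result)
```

`\1` has to match the exact text group 1 already captured.
`findall` collects group 1 from each match (3 total).

['h', 'o', 'y']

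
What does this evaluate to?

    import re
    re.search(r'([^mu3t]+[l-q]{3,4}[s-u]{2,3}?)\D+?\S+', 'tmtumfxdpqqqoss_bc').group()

The pattern matches one or more of any character except [mu3t], then 3 to 4 of a character in [l-q], then 2 to 3 of a character in [s-u] (lazy) (captured); then one or more of a non-digit (lazy); then one or more of a non-whitespace character.
`re.search` scans for the first position where the pattern succeeds.
The match spans [5:18] → 'fxdpqqqoss_bc'.
Captured: group 1 = 'fxdpqqqoss'.

'fxdpqqqoss_bc'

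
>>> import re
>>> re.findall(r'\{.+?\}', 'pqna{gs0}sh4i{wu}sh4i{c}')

['{gs0}', '{wu}', '{c}']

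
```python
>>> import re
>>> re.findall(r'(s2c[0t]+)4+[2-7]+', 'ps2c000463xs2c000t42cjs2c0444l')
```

['s2c000', 's2c000t', 's2c0']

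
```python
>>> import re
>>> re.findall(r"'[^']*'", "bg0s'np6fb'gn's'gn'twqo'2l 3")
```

["'np6fb'", "'s'", "'twqo'"]

`findall` yields the raw match text (3 of them) because the pattern has no groups.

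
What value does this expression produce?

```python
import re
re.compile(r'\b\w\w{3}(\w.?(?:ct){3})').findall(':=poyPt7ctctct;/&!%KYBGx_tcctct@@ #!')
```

['t7ctctct']

Pattern: a word boundary (`\b`, zero-width); then a word character, then exactly 3 of a word character; then a word character, then optionally any character, then the literal 'ct' repeated 3 times (captured).
Walking the string: at [2:14] match 'poyPt7ctctct', group 1 = 't7ctctct'.
One capturing group, so `findall` returns just the captured substring from the one match — 1 in all.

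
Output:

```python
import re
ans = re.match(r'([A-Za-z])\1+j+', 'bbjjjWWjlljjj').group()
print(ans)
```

bbjjj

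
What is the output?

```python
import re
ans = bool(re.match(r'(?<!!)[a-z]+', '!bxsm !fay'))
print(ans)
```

`match` is anchored at position 0; if the pattern doesn't fit there, it returns None.
Here the pattern fails at index 0, so the call returns None, and `bool(None)` is False.

False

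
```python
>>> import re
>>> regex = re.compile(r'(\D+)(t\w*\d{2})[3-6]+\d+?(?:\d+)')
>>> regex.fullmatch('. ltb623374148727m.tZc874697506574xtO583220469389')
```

None

This matches one or more of a non-digit (captured); then the literal 't', then zero or more of a word character, then exactly 2 of a digit (captured); then one or more of a character in [3-6]; then one or more of a digit (lazy); then one or more of a digit (non-capturing group).
`re.fullmatch` requires the pattern to consume the entire string.
Here the string isn't matched end-to-end, so the call returns None.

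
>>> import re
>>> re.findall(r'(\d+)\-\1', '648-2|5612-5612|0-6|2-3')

A backreference is literal: `\1` must see the identical characters the first group matched.
`findall` collects group 1 from the one match (1 total).

['5612']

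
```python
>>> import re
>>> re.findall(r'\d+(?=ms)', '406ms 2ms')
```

The positive lookaround only admits positions where the adjacent text matches; those characters stay outside the span.
Since nothing is captured, `findall` lists the 2 matched substrings directly.

['406', '2']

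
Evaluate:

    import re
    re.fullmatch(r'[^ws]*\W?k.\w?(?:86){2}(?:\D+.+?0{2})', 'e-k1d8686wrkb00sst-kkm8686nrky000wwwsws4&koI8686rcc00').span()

(0, 53)

`fullmatch` succeeds only if the pattern covers the string from start to end.
The match spans [0:53] → 'e-k1d8686wrkb00sst-kkm8686nrky000wwwsws4&koI8686rcc00'.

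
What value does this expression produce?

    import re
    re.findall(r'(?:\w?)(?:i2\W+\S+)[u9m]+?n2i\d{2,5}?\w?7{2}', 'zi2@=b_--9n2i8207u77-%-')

['zi2@=b_--9n2i8207u77']

Pattern: optionally a word character (non-capturing group); then the literal 'i2', then one or more of a non-word character, then one or more of a non-whitespace character (non-capturing group); then one or more of one of [u9m] (lazy), then the literal 'n2i', then 2 to 5 of a digit (lazy); then optionally a word character, then exactly 2 of a literal '7'.
Scanning left to right: at [0:20] → 'zi2@=b_--9n2i8207u77'.
`findall` yields the raw match text (1 of them) because the pattern has no groups.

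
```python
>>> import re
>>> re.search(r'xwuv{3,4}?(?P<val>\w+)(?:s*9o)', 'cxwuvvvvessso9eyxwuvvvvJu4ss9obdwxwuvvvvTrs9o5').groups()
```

This matches the literal 'xwu', then 3 to 4 of the literal 'v' (lazy); then one or more of a word character (captured as 'val'); then zero or more of a literal 's', then the literal '9o' (non-capturing group).
`re.search` tries every starting position until one works.
The match spans [1:45] → 'xwuvvvvessso9eyxwuvvvvJu4ss9obdwxwuvvvvTrs9o'.
Captured: group 1 = 'vessso9eyxwuvvvvJu4ss9obdwxwuvvvvTrs'.

('vessso9eyxwuvvvvJu4ss9obdwxwuvvvvTrs',)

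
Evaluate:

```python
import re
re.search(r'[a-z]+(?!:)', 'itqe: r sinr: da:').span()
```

(0, 3)

Because the assertion is negative and zero-width, positions next to the forbidden text are skipped.
`re.search` tries every starting position until one works.
The match spans [0:3] → 'itq'.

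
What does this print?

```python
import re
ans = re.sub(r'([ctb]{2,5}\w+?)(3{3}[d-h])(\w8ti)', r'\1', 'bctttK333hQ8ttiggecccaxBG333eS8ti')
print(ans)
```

This matches 2 to 5 of one of [ctb], then one or more of a word character (lazy) (captured); then exactly 3 of the literal '3', then a character in [d-h] (captured); then a word character, then the literal '8ti' (captured).
The replacement refers to a captured group, so each match is rewritten using its own captured text.

bctttK333hQ8ttiggecccaxBG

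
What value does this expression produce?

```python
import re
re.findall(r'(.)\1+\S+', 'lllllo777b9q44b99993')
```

`\1` is not a pattern — it's the concrete string captured by group 1, re-applied verbatim.
Scanning left to right: at [0:20] match 'lllllo777b9q44b99993', group 1 = 'l'.
With a single group, `findall` returns only what that group captured — 1 item.

['l']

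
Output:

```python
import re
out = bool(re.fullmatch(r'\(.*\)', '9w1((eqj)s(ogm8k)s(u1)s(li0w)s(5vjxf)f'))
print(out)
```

`re.fullmatch` is like wrapping the pattern in `^…$` (in single-line mode).
Here there's no way to consume every character, so the call returns None, and `bool(None)` is False.

False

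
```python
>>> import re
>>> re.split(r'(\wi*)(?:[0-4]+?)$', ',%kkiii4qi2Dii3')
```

Pattern: a word character, then zero or more of a literal 'i' (captured); then one or more of a character in [0-4] (lazy) (non-capturing group); then anchored at the end.
Matches to split on: at [11:15] → 'Dii3'.
The group in the pattern means `split` returns the separators' captures alongside the pieces.

[',%kkiii4qi2', 'Dii', '']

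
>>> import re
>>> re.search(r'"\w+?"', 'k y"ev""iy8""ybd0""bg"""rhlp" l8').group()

The match spans [3:7] → '"ev"'.

'"ev"'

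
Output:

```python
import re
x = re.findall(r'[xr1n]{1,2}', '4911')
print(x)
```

['11']

`findall` yields the raw match text (1 of them) because the pattern has no groups.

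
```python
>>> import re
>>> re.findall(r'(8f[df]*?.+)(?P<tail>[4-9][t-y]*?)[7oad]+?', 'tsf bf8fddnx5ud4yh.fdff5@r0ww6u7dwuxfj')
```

[('8fddnx5ud4yh.fdff5@r0ww6u', '7')]

2 groups means the one result is a tuple of 2 captured strings — 1 here.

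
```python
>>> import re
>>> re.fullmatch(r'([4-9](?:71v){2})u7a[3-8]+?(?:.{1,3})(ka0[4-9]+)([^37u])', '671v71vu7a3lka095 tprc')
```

None

The pattern matches a character in [4-9], then the literal '71v' repeated 2 times (captured); then the literal 'u7a', then one or more of a character in [3-8] (lazy); then 1 to 3 of any character (non-capturing group); then the literal 'ka0', then one or more of a character in [4-9] (captured); then any character except [37u] (captured).
`re.fullmatch` is like wrapping the pattern in `^…$` (in single-line mode).
Here the string isn't matched end-to-end, so the call returns None.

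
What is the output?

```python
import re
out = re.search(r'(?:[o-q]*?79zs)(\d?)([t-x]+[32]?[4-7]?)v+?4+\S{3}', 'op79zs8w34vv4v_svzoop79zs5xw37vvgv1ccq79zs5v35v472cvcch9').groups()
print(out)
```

('8', 'w34')

The match spans [0:16] → 'op79zs8w34vv4v_s'.
Captured: group 1 = '8', group 2 = 'w34'.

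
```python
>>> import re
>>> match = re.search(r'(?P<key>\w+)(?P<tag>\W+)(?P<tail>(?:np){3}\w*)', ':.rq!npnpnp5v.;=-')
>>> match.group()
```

The pattern matches one or more of a word character (captured as 'key'); then one or more of a non-word character (captured as 'tag'); then the literal 'np' repeated 3 times, then zero or more of a word character (captured as 'tail').
`search` walks the string left to right and returns the first match it finds.
The match spans [2:13] → 'rq!npnpnp5v'.
Captured: group 1 = 'rq', group 2 = '!', group 3 = 'npnpnp5v'.

'rq!npnpnp5v'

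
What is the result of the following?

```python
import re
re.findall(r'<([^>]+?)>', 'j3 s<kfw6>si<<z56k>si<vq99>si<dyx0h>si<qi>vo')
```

['kfw6', '<z56k', 'vq99', 'dyx0h', 'qi']

Scanning left to right: at [4:10] match '<kfw6>', group 1 = 'kfw6'; at [12:19] match '<<z56k>', group 1 = '<z56k'; at [21:27] match '<vq99>', group 1 = 'vq99'; at [29:36] match '<dyx0h>', group 1 = 'dyx0h'; at [38:42] match '<qi>', group 1 = 'qi'.
With a single group, `findall` returns only what that group captured — 5 items.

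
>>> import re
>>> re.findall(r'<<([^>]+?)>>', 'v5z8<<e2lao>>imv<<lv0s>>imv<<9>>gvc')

['e2lao', 'lv0s', '9']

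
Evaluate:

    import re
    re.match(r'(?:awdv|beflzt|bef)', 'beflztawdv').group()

'beflzt'

Branches in `(...|...)` are attempted left-to-right; the first branch that allows the whole pattern to succeed is taken.
`re.match` only tries the pattern at the start of the string.
The match spans [0:6] → 'beflzt'.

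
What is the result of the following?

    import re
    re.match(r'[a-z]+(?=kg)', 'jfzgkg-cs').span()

The `(?=…)`/`(?<=…)` assertion just peeks at neighbouring text; it doesn't advance the match position.
With `match`, the pattern is implicitly anchored at the beginning.
The match spans [0:4] → 'jfzg'.

(0, 4)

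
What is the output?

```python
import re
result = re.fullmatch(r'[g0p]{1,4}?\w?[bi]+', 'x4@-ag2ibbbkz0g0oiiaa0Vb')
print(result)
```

None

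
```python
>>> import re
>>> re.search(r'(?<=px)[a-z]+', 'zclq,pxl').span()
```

(7, 8)

The lookaround is zero-width — it requires the adjacent text to match without consuming it, so the asserted text isn't part of the match.
`re.search` tries every starting position until one works.
The match spans [7:8] → 'l'.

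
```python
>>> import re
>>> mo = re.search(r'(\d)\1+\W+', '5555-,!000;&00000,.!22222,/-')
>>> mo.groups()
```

('5',)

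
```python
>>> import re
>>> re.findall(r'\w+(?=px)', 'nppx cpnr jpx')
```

['np', 'j']

Because the assertion is zero-width, the text it checks is not consumed and won't appear in the result.
Matches: at [0:2] → 'np'; at [10:11] → 'j'.
`findall` yields the raw match text (2 of them) because the pattern has no groups.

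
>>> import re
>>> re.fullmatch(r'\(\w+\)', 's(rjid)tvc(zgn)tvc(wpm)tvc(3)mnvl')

`re.fullmatch` is like wrapping the pattern in `^…$` (in single-line mode).
Here the string isn't matched end-to-end, so the call returns None.

None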